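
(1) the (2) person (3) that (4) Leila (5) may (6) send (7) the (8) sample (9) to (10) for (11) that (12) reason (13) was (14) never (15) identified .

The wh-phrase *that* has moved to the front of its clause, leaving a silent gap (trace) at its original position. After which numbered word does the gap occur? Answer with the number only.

'that' is the object of the preposition 'to' (recipient of 'send'). Wh-movement fronts it, leaving a gap right after 'to':
The person that Leila may send the sample to ___ for that reason was never identified.
'to' is word 9.

9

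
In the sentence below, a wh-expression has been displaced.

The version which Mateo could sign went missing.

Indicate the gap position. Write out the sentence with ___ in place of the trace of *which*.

The filler 'which' is interpreted as the direct object of 'sign'. The gap is right after 'sign'.

The version which Mateo could sign ___ went missing.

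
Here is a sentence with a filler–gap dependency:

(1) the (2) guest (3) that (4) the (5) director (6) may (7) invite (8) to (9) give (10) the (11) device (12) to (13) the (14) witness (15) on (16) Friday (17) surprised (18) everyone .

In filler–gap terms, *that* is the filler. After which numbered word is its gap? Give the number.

'that' is the direct object of 'invite'. Wh-movement fronts it, leaving a gap right after 'invite':
The guest that the director may invite ___ to give the device to the witness on Friday surprised everyone.
'invite' is word 7.

7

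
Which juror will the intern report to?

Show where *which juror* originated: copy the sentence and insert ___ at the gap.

In situ: The intern will report to which juror.
'which juror' functions as the object of the preposition 'to'. The gap is right after 'to'.

Which juror will the intern report to ___?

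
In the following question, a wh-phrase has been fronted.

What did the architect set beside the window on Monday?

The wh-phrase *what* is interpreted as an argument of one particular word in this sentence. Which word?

set

Before movement: The architect did set what beside the window on Monday.
'what' is the direct object of 'set'. Fronting leaves a gap immediately after 'set':
What did the architect set ___ beside the window on Monday?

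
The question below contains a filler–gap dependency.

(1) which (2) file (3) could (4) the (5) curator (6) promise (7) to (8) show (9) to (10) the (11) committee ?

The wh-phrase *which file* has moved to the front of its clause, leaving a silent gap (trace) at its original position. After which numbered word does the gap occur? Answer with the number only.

8

Pre-movement form: The curator could promise to show which file to the committee.
The filler 'which file' is interpreted as the direct object of 'show'. Wh-movement fronts it, leaving a gap right after 'show':
Which file could the curator promise to show ___ to the committee?
'show' is word 8.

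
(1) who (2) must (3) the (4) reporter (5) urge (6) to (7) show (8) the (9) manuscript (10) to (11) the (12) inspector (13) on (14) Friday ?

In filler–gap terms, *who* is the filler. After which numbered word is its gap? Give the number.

In situ: The reporter must urge who to show the manuscript to the inspector on Friday.
'who' is the direct object of 'urge'. Wh-movement fronts it, leaving a gap right after 'urge':
Who must the reporter urge ___ to show the manuscript to the inspector on Friday?
'urge' is word 5.

5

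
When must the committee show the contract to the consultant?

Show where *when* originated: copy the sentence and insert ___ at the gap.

When must the committee show the contract to the consultant ___?

Before movement: The committee must show the contract to the consultant when.
'when' functions as the temporal adjunct. The gap is right after 'consultant'.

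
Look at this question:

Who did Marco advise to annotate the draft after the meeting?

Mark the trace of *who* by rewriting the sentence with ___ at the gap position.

Who did Marco advise ___ to annotate the draft after the meeting?

Before movement: Marco did advise who to annotate the draft after the meeting.
'who' is the direct object of 'advise'. The gap is right after 'advise'.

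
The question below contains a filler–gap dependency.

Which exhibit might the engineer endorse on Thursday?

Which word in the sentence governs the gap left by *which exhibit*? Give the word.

Underlying clause: The engineer might endorse which exhibit on Thursday.
'which exhibit' is the direct object of 'endorse'. It moves to the left edge, and the trace sits right after 'endorse':
Which exhibit might the engineer endorse ___ on Thursday?

endorse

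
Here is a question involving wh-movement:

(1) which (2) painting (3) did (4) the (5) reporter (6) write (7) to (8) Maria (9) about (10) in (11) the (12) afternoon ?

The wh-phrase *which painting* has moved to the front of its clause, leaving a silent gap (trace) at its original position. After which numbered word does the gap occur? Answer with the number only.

9

Pre-movement form: The reporter did write to Maria about which painting in the afternoon.
The filler 'which painting' is interpreted as the object of the preposition 'about'. It moves to the left edge, and the trace sits right after 'about':
Which painting did the reporter write to Maria about ___ in the afternoon?
'about' is word 9.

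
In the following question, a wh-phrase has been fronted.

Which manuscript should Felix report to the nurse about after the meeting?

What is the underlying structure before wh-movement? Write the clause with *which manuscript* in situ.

'which manuscript' functions as the object of the preposition 'about'. It moves to the left edge, and the trace sits right after 'about':
Which manuscript should Felix report to the nurse about ___ after the meeting?

Felix should report to the nurse about which manuscript after the meeting.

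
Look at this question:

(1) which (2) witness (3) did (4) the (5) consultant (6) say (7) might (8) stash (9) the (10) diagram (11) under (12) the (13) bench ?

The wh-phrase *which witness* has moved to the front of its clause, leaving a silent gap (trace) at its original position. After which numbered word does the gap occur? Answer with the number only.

In situ: The consultant did say which witness might stash the diagram under the bench.
The filler 'which witness' is interpreted as the subject of the clause embedded under 'say'. Fronting leaves a gap immediately after 'say':
Which witness did the consultant say ___ might stash the diagram under the bench?
'say' is word 6.

6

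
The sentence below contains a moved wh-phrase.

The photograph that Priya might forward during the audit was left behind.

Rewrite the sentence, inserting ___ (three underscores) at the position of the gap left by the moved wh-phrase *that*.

The photograph that Priya might forward ___ during the audit was left behind.

'that' is the direct object of 'forward'. The gap is right after 'forward'.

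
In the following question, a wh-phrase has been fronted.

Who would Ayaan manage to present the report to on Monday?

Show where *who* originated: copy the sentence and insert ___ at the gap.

Who would Ayaan manage to present the report to ___ on Monday?

Before movement: Ayaan would manage to present the report to who on Monday.
The filler 'who' is interpreted as the object of the preposition 'to' (recipient of 'present'). The gap is right after 'to'.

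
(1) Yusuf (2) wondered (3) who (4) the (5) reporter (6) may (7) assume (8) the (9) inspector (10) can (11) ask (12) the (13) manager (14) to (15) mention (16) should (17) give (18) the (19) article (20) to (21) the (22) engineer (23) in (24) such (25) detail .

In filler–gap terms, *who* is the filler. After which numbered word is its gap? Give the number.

Underlying clause: The reporter may assume the inspector can ask the manager to mention who should give the article to the engineer in such detail.
'who' functions as the subject of the clause embedded under 'mention'. Wh-movement fronts it, leaving a gap right after 'mention':
Yusuf wondered who the reporter may assume the inspector can ask the manager to mention ___ should give the article to the engineer in such detail.
'mention' is word 15.

15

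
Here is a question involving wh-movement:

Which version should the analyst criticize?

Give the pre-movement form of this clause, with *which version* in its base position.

'which version' is the direct object of 'criticize'. Fronting leaves a gap immediately after 'criticize':
Which version should the analyst criticize ___?

The analyst should criticize which version.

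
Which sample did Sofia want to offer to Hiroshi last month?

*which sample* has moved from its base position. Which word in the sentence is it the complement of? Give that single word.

In situ: Sofia did want to offer which sample to Hiroshi last month.
The filler 'which sample' is interpreted as the direct object of 'offer'. Fronting leaves a gap immediately after 'offer':
Which sample did Sofia want to offer ___ to Hiroshi last month?

offer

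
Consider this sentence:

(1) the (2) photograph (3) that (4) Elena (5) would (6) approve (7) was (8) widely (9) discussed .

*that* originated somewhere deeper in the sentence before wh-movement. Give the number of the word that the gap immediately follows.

6

'that' functions as the direct object of 'approve'. Wh-movement fronts it, leaving a gap right after 'approve':
The photograph that Elena would approve ___ was widely discussed.
'approve' is word 6.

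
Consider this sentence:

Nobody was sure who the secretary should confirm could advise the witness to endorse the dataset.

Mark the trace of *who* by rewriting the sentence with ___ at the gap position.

Before movement: The secretary should confirm who could advise the witness to endorse the dataset.
'who' functions as the subject of the clause embedded under 'confirm'. The gap is right after 'confirm'.

Nobody was sure who the secretary should confirm ___ could advise the witness to endorse the dataset.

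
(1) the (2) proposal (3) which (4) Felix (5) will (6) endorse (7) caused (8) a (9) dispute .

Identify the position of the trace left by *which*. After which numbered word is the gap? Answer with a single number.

'which' functions as the direct object of 'endorse'. Wh-movement fronts it, leaving a gap right after 'endorse':
The proposal which Felix will endorse ___ caused a dispute.
'endorse' is word 6.

6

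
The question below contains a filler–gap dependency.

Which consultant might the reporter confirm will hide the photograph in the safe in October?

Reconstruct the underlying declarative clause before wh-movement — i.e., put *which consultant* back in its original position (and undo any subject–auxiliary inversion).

The reporter might confirm which consultant will hide the photograph in the safe in October.

'which consultant' functions as the subject of the clause embedded under 'confirm'. It moves to the left edge, and the trace sits right after 'confirm':
Which consultant might the reporter confirm ___ will hide the photograph in the safe in October?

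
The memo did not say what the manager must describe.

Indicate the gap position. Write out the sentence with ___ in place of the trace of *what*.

Underlying clause: The manager must describe what.
'what' functions as the direct object of 'describe'. The gap is right after 'describe'.

The memo did not say what the manager must describe ___.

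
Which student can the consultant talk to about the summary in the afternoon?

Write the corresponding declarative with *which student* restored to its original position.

'which student' functions as the object of the preposition 'to'. Fronting leaves a gap immediately after 'to':
Which student can the consultant talk to ___ about the summary in the afternoon?

The consultant can talk to which student about the summary in the afternoon.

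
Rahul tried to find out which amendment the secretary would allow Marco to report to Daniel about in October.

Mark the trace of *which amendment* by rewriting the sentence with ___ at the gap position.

Before movement: The secretary would allow Marco to report to Daniel about which amendment in October.
'which amendment' functions as the object of the preposition 'about'. The gap is right after 'about'.

Rahul tried to find out which amendment the secretary would allow Marco to report to Daniel about ___ in October.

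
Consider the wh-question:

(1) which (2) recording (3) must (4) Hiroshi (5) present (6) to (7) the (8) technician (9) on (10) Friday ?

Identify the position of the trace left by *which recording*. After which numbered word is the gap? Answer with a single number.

5

Before movement: Hiroshi must present which recording to the technician on Friday.
The filler 'which recording' is interpreted as the direct object of 'present'. Fronting leaves a gap immediately after 'present':
Which recording must Hiroshi present ___ to the technician on Friday?
'present' is word 5.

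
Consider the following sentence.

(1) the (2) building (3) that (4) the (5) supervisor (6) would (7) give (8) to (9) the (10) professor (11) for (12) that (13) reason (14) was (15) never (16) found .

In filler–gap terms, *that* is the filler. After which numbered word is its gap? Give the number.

7

The filler 'that' is interpreted as the direct object of 'give'. It moves to the left edge, and the trace sits right after 'give':
The building that the supervisor would give ___ to the professor for that reason was never found.
'give' is word 7.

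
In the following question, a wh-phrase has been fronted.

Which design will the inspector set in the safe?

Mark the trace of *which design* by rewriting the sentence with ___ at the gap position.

In situ: The inspector will set which design in the safe.
'which design' functions as the direct object of 'set'. The gap is right after 'set'.

Which design will the inspector set ___ in the safe?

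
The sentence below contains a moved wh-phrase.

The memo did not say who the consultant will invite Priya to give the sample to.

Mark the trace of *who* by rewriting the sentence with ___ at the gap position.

The memo did not say who the consultant will invite Priya to give the sample to ___.

Pre-movement form: The consultant will invite Priya to give the sample to who.
'who' functions as the object of the preposition 'to' (recipient of 'give'). The gap is right after 'to'.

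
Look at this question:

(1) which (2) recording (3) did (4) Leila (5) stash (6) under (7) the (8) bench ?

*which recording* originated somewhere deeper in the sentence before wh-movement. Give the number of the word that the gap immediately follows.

5

Underlying clause: Leila did stash which recording under the bench.
'which recording' is the direct object of 'stash'. It moves to the left edge, and the trace sits right after 'stash':
Which recording did Leila stash ___ under the bench?
'stash' is word 5.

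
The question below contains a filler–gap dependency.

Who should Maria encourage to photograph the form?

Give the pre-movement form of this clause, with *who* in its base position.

Maria should encourage who to photograph the form.

'who' functions as the direct object of 'encourage'. Wh-movement fronts it, leaving a gap right after 'encourage':
Who should Maria encourage ___ to photograph the form?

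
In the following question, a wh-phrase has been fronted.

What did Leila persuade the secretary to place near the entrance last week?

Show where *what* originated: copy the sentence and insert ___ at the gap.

Underlying clause: Leila did persuade the secretary to place what near the entrance last week.
The filler 'what' is interpreted as the direct object of 'place'. The gap is right after 'place'.

What did Leila persuade the secretary to place ___ near the entrance last week?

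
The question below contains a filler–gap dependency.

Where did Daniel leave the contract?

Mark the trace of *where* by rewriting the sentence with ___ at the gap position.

Before movement: Daniel did leave the contract where.
'where' functions as the locative complement of 'leave'. The gap is right after 'contract'.

Where did Daniel leave the contract ___?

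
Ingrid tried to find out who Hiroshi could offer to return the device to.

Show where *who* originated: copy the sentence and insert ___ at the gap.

Pre-movement form: Hiroshi could offer to return the device to who.
The filler 'who' is interpreted as the object of the preposition 'to' (recipient of 'return'). The gap is right after 'to'.

Ingrid tried to find out who Hiroshi could offer to return the device to ___.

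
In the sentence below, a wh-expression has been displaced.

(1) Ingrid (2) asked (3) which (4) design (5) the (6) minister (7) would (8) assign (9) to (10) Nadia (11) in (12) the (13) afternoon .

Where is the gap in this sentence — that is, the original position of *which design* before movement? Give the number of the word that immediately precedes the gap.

In situ: The minister would assign which design to Nadia in the afternoon.
'which design' is the direct object of 'assign'. Wh-movement fronts it, leaving a gap right after 'assign':
Ingrid asked which design the minister would assign ___ to Nadia in the afternoon.
'assign' is word 8.

8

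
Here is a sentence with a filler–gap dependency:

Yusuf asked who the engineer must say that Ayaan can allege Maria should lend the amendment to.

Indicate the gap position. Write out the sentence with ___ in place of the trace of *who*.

Yusuf asked who the engineer must say that Ayaan can allege Maria should lend the amendment to ___.

Underlying clause: The engineer must say that Ayaan can allege Maria should lend the amendment to who.
'who' functions as the object of the preposition 'to' (recipient of 'lend'). The gap is right after 'to'.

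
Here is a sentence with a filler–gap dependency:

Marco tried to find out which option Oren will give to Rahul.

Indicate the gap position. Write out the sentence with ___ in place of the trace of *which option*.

Marco tried to find out which option Oren will give ___ to Rahul.

Before movement: Oren will give which option to Rahul.
'which option' functions as the direct object of 'give'. The gap is right after 'give'.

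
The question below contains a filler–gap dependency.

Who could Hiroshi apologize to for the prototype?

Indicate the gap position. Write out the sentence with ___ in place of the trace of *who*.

Who could Hiroshi apologize to ___ for the prototype?

Underlying clause: Hiroshi could apologize to who for the prototype.
'who' is the object of the preposition 'to'. The gap is right after 'to'.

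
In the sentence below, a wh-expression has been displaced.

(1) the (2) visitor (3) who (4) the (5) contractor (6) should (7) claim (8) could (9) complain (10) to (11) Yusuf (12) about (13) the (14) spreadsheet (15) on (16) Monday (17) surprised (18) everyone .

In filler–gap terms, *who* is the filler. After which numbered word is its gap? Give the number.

'who' is the subject of the clause embedded under 'claim'. Fronting leaves a gap immediately after 'claim':
The visitor who the contractor should claim ___ could complain to Yusuf about the spreadsheet on Monday surprised everyone.
'claim' is word 7.

7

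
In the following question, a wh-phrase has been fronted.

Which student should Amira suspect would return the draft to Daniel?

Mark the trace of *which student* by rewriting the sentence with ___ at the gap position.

Which student should Amira suspect ___ would return the draft to Daniel?

In situ: Amira should suspect which student would return the draft to Daniel.
The filler 'which student' is interpreted as the subject of the clause embedded under 'suspect'. The gap is right after 'suspect'.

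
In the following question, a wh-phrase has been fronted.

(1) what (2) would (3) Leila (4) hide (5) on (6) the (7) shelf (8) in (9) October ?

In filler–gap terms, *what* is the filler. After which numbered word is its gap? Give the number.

Underlying clause: Leila would hide what on the shelf in October.
'what' is the direct object of 'hide'. It moves to the left edge, and the trace sits right after 'hide':
What would Leila hide ___ on the shelf in October?
'hide' is word 4.

4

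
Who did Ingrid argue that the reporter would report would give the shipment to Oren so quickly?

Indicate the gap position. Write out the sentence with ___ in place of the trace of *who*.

Before movement: Ingrid did argue that the reporter would report who would give the shipment to Oren so quickly.
'who' functions as the subject of the clause embedded under 'report'. The gap is right after 'report'.

Who did Ingrid argue that the reporter would report ___ would give the shipment to Oren so quickly?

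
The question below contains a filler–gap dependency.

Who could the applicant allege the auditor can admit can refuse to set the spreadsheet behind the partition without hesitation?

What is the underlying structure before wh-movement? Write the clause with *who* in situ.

The applicant could allege the auditor can admit who can refuse to set the spreadsheet behind the partition without hesitation.

'who' is the subject of the clause embedded under 'admit'. Wh-movement fronts it, leaving a gap right after 'admit':
Who could the applicant allege the auditor can admit ___ can refuse to set the spreadsheet behind the partition without hesitation?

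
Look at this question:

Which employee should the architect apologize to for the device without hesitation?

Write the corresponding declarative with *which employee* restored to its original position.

The architect should apologize to which employee for the device without hesitation.

The filler 'which employee' is interpreted as the object of the preposition 'to'. Wh-movement fronts it, leaving a gap right after 'to':
Which employee should the architect apologize to ___ for the device without hesitation?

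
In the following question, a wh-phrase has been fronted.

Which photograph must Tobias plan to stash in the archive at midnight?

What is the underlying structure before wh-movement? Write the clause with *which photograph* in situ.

'which photograph' functions as the direct object of 'stash'. Wh-movement fronts it, leaving a gap right after 'stash':
Which photograph must Tobias plan to stash ___ in the archive at midnight?

Tobias must plan to stash which photograph in the archive at midnight.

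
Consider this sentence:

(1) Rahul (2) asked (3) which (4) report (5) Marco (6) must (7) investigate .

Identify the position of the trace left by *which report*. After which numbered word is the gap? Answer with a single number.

7

In situ: Marco must investigate which report.
The filler 'which report' is interpreted as the direct object of 'investigate'. Fronting leaves a gap immediately after 'investigate':
Rahul asked which report Marco must investigate ___.
'investigate' is word 7.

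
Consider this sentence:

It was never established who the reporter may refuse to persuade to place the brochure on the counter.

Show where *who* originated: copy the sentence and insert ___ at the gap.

It was never established who the reporter may refuse to persuade ___ to place the brochure on the counter.

Before movement: The reporter may refuse to persuade who to place the brochure on the counter.
The filler 'who' is interpreted as the direct object of 'persuade'. The gap is right after 'persuade'.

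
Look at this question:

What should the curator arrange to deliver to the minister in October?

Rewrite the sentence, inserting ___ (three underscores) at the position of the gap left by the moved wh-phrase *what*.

Pre-movement form: The curator should arrange to deliver what to the minister in October.
'what' is the direct object of 'deliver'. The gap is right after 'deliver'.

What should the curator arrange to deliver ___ to the minister in October?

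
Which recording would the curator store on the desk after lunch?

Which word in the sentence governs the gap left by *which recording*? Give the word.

Pre-movement form: The curator would store which recording on the desk after lunch.
The filler 'which recording' is interpreted as the direct object of 'store'. Fronting leaves a gap immediately after 'store':
Which recording would the curator store ___ on the desk after lunch?

store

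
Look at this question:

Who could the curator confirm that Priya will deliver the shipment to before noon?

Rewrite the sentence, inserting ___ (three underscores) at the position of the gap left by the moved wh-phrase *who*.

Who could the curator confirm that Priya will deliver the shipment to ___ before noon?

In situ: The curator could confirm that Priya will deliver the shipment to who before noon.
'who' functions as the object of the preposition 'to' (recipient of 'deliver'). The gap is right after 'to'.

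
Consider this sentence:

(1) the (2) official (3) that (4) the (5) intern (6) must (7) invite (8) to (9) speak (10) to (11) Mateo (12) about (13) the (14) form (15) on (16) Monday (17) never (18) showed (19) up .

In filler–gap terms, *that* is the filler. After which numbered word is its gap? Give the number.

7

'that' functions as the direct object of 'invite'. Wh-movement fronts it, leaving a gap right after 'invite':
The official that the intern must invite ___ to speak to Mateo about the form on Monday never showed up.
'invite' is word 7.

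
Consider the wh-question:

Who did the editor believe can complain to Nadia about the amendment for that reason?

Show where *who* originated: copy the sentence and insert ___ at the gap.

Before movement: The editor did believe who can complain to Nadia about the amendment for that reason.
The filler 'who' is interpreted as the subject of the clause embedded under 'believe'. The gap is right after 'believe'.

Who did the editor believe ___ can complain to Nadia about the amendment for that reason?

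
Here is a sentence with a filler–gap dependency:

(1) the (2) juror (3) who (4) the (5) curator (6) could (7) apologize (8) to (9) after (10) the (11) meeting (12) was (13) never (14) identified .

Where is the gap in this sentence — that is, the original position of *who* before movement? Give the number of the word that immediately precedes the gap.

'who' functions as the object of the preposition 'to'. Fronting leaves a gap immediately after 'to':
The juror who the curator could apologize to ___ after the meeting was never identified.
'to' is word 8.

8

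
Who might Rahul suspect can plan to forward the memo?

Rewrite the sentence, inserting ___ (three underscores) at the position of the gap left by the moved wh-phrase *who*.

Who might Rahul suspect ___ can plan to forward the memo?

In situ: Rahul might suspect who can plan to forward the memo.
'who' functions as the subject of the clause embedded under 'suspect'. The gap is right after 'suspect'.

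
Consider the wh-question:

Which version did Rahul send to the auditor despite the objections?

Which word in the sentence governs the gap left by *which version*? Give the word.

send

In situ: Rahul did send which version to the auditor despite the objections.
'which version' functions as the direct object of 'send'. Fronting leaves a gap immediately after 'send':
Which version did Rahul send ___ to the auditor despite the objections?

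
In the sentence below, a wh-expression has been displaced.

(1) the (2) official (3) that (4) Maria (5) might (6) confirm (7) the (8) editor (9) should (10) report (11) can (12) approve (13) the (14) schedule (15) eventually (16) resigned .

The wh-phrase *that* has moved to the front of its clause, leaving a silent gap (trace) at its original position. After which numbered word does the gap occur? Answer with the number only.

10

The filler 'that' is interpreted as the subject of the clause embedded under 'report'. Wh-movement fronts it, leaving a gap right after 'report':
The official that Maria might confirm the editor should report ___ can approve the schedule eventually resigned.
'report' is word 10.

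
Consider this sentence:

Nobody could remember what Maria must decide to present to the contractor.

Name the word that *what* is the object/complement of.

present

Underlying clause: Maria must decide to present what to the contractor.
The filler 'what' is interpreted as the direct object of 'present'. It moves to the left edge, and the trace sits right after 'present':
Nobody could remember what Maria must decide to present ___ to the contractor.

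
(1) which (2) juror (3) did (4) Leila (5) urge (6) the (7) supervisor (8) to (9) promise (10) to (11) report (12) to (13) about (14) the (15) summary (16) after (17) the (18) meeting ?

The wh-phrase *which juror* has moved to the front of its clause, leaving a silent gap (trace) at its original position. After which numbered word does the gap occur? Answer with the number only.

In situ: Leila did urge the supervisor to promise to report to which juror about the summary after the meeting.
The filler 'which juror' is interpreted as the object of the preposition 'to'. Wh-movement fronts it, leaving a gap right after 'to':
Which juror did Leila urge the supervisor to promise to report to ___ about the summary after the meeting?
'to' is word 12.

12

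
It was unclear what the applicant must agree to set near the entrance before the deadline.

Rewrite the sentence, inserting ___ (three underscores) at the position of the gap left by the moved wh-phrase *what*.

It was unclear what the applicant must agree to set ___ near the entrance before the deadline.

Pre-movement form: The applicant must agree to set what near the entrance before the deadline.
'what' is the direct object of 'set'. The gap is right after 'set'.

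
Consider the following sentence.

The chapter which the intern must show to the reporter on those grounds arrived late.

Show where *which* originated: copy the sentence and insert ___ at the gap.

'which' functions as the direct object of 'show'. The gap is right after 'show'.

The chapter which the intern must show ___ to the reporter on those grounds arrived late.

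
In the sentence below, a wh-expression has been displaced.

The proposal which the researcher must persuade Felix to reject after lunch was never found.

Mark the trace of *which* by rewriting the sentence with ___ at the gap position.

The proposal which the researcher must persuade Felix to reject ___ after lunch was never found.

The filler 'which' is interpreted as the direct object of 'reject'. The gap is right after 'reject'.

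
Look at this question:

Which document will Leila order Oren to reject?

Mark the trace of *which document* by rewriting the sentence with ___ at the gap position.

Pre-movement form: Leila will order Oren to reject which document.
The filler 'which document' is interpreted as the direct object of 'reject'. The gap is right after 'reject'.

Which document will Leila order Oren to reject ___?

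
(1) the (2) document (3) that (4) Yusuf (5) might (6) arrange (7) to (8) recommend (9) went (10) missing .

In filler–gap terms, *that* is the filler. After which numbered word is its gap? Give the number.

8

'that' is the direct object of 'recommend'. Fronting leaves a gap immediately after 'recommend':
The document that Yusuf might arrange to recommend ___ went missing.
'recommend' is word 8.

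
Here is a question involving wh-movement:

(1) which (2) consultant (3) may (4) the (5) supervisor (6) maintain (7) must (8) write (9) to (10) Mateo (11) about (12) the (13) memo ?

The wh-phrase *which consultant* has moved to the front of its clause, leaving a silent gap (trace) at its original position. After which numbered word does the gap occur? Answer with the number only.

In situ: The supervisor may maintain which consultant must write to Mateo about the memo.
'which consultant' is the subject of the clause embedded under 'maintain'. Wh-movement fronts it, leaving a gap right after 'maintain':
Which consultant may the supervisor maintain ___ must write to Mateo about the memo?
'maintain' is word 6.

6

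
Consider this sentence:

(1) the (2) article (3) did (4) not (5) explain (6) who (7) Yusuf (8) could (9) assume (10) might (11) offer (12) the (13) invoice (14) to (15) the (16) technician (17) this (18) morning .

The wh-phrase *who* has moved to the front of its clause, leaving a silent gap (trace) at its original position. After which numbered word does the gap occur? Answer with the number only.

Before movement: Yusuf could assume who might offer the invoice to the technician this morning.
The filler 'who' is interpreted as the subject of the clause embedded under 'assume'. Fronting leaves a gap immediately after 'assume':
The article did not explain who Yusuf could assume ___ might offer the invoice to the technician this morning.
'assume' is word 9.

9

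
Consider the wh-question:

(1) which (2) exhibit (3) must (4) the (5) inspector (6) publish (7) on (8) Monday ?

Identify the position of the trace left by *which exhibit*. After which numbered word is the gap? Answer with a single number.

6

Underlying clause: The inspector must publish which exhibit on Monday.
'which exhibit' is the direct object of 'publish'. Fronting leaves a gap immediately after 'publish':
Which exhibit must the inspector publish ___ on Monday?
'publish' is word 6.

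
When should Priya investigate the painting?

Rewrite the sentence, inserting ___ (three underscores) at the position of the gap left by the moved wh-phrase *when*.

When should Priya investigate the painting ___?

Underlying clause: Priya should investigate the painting when.
'when' is the temporal adjunct. The gap is right after 'painting'.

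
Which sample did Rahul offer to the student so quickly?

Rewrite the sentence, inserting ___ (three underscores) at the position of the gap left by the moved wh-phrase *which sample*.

Which sample did Rahul offer ___ to the student so quickly?

Pre-movement form: Rahul did offer which sample to the student so quickly.
The filler 'which sample' is interpreted as the direct object of 'offer'. The gap is right after 'offer'.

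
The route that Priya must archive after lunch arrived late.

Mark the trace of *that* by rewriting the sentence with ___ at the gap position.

'that' functions as the direct object of 'archive'. The gap is right after 'archive'.

The route that Priya must archive ___ after lunch arrived late.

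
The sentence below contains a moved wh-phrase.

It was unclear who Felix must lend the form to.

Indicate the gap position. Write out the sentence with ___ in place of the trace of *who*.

Before movement: Felix must lend the form to who.
The filler 'who' is interpreted as the object of the preposition 'to' (recipient of 'lend'). The gap is right after 'to'.

It was unclear who Felix must lend the form to ___.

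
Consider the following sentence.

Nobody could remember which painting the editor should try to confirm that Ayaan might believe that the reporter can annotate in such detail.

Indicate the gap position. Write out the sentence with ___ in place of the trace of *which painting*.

Before movement: The editor should try to confirm that Ayaan might believe that the reporter can annotate which painting in such detail.
'which painting' functions as the direct object of 'annotate'. The gap is right after 'annotate'.

Nobody could remember which painting the editor should try to confirm that Ayaan might believe that the reporter can annotate ___ in such detail.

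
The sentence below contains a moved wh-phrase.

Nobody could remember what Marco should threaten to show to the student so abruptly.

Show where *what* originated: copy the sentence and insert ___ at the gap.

Nobody could remember what Marco should threaten to show ___ to the student so abruptly.

Underlying clause: Marco should threaten to show what to the student so abruptly.
The filler 'what' is interpreted as the direct object of 'show'. The gap is right after 'show'.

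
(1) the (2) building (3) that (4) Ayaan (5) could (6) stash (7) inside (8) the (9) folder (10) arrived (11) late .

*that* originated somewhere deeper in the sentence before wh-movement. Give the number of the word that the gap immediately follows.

6

'that' is the direct object of 'stash'. Fronting leaves a gap immediately after 'stash':
The building that Ayaan could stash ___ inside the folder arrived late.
'stash' is word 6.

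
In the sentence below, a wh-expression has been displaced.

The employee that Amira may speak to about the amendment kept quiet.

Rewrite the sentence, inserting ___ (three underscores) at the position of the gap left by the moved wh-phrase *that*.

'that' functions as the object of the preposition 'to'. The gap is right after 'to'.

The employee that Amira may speak to ___ about the amendment kept quiet.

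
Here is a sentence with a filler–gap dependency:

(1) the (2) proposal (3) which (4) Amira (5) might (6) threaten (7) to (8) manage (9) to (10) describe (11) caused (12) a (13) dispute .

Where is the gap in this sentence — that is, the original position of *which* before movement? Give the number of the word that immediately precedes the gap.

'which' is the direct object of 'describe'. It moves to the left edge, and the trace sits right after 'describe':
The proposal which Amira might threaten to manage to describe ___ caused a dispute.
'describe' is word 10.

10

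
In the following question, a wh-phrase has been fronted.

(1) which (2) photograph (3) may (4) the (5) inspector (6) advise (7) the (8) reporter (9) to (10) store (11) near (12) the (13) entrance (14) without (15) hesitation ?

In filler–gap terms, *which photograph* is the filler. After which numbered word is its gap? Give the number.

10

Pre-movement form: The inspector may advise the reporter to store which photograph near the entrance without hesitation.
The filler 'which photograph' is interpreted as the direct object of 'store'. Fronting leaves a gap immediately after 'store':
Which photograph may the inspector advise the reporter to store ___ near the entrance without hesitation?
'store' is word 10.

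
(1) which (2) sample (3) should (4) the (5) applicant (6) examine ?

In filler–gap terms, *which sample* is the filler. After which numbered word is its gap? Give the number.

6

Before movement: The applicant should examine which sample.
'which sample' functions as the direct object of 'examine'. Fronting leaves a gap immediately after 'examine':
Which sample should the applicant examine ___?
'examine' is word 6.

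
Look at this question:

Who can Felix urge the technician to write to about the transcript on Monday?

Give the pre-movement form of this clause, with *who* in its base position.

Felix can urge the technician to write to who about the transcript on Monday.

'who' is the object of the preposition 'to'. It moves to the left edge, and the trace sits right after 'to':
Who can Felix urge the technician to write to ___ about the transcript on Monday?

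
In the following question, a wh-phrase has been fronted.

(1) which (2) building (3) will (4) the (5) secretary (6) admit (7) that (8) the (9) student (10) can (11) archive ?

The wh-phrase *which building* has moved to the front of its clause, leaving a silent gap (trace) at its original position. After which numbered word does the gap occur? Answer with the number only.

11

Before movement: The secretary will admit that the student can archive which building.
The filler 'which building' is interpreted as the direct object of 'archive'. Fronting leaves a gap immediately after 'archive':
Which building will the secretary admit that the student can archive ___?
'archive' is word 11.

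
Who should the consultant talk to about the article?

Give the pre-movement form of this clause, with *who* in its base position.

'who' is the object of the preposition 'to'. Fronting leaves a gap immediately after 'to':
Who should the consultant talk to ___ about the article?

The consultant should talk to who about the article.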